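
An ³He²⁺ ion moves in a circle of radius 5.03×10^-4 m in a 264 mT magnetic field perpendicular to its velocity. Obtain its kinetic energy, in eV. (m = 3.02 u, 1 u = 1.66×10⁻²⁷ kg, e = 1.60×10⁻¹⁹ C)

K ≈ 1.13 eV

v = qBr/m = (2×1.60×10^-19)(0.264)(5.03×10^-4) / (5.01×10^-27) = 8480 m/s.
K = ½mv² = 0.5·(5.01×10^-27)·(8480)² = 1.80×10^-19 J = 1.13 eV.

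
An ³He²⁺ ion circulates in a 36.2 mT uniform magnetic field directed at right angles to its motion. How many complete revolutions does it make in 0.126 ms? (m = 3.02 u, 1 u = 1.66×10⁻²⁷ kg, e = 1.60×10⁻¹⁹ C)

T = 2πm/(qB) = 2π(5.0132×10^-27) / [(2×1.60×10^-19)(0.0362)] = 2.7192×10^-6 s.
N = t/T = 1.26×10^-4 / 2.7192×10^-6 ≈ 46.34, so 46 complete revolutions.

N = 46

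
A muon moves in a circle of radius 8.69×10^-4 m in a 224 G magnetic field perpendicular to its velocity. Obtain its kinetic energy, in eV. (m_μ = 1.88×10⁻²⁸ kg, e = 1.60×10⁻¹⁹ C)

K ≈ 0.161 eV

v = qBr/m = (1×1.60×10^-19)(0.0224)(8.69×10^-4) / (1.88×10^-28) = 1.66×10^4 m/s.
K = ½mv² = 0.5·(1.88×10^-28)·(1.66×10^4)² = 2.58×10^-20 J = 0.161 eV.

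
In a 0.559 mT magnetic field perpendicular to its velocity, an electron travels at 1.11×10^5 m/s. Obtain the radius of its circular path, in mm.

The magnetic force provides the centripetal force: qvB = mv²/r, so r = mv/(qB).
r = (9.11×10^-31 kg)(1.11×10^5 m/s) / [(1×1.60×10^-19 C)(5.59×10^-4 T)] = 1.13×10^-3 m.

r ≈ 1.13 mm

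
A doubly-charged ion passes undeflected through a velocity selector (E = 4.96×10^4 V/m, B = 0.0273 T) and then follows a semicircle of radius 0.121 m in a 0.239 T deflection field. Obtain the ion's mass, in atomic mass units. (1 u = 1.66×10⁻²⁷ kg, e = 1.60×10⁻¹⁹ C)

v = E/B₁ = 1.82×10^6 m/s.
From r = mv/(qB₂), m = qB₂r/v = (2×1.60×10^-19)(0.239)(0.121) / (1.82×10^6) = 5.09×10^-27 kg.
In atomic mass units: m = 5.09×10^-27 / 1.66×10^-27 = 3.07 u.

m ≈ 3.07 u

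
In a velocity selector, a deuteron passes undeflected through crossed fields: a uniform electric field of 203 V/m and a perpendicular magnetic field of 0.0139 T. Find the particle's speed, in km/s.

For zero net force, qE = qvB, so v = E/B.
v = (203) / (0.0139) = 1.46×10^4 m/s.

v ≈ 14.6 km/s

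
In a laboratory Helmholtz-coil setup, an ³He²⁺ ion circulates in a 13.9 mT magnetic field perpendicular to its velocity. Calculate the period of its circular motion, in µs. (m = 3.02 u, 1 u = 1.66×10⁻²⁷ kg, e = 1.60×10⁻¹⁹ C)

The cyclotron period is independent of speed: T = 2πm/(qB).
T = 2π(5.01×10^-27) / [(2×1.60×10^-19)(0.0139)] = 7.08×10^-6 s.

T ≈ 7.08 µs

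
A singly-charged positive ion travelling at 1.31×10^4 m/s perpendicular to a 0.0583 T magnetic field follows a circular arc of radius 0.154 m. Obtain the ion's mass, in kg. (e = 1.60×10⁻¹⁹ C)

qvB = mv²/r ⇒ m = qBr/v.
m = (1×1.60×10^-19)(0.0583)(0.154) / (1.31×10^4) = 1.10×10^-25 kg.

m ≈ 1.10×10^-25 kg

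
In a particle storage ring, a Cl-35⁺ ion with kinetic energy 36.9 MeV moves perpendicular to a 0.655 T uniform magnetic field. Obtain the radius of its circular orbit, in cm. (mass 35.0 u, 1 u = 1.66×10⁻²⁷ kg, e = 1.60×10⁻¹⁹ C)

r ≈ 790 cm

Convert the energy: K = 36.9 MeV = 5.90×10^-12 J.
v = √(2K/m) = √(2·5.90×10^-12/5.81×10^-26) = 1.43×10^7 m/s.
r = mv/(qB) = (5.81×10^-26)(1.43×10^7) / [(1×1.60×10^-19)(0.655)] = 7.90 m.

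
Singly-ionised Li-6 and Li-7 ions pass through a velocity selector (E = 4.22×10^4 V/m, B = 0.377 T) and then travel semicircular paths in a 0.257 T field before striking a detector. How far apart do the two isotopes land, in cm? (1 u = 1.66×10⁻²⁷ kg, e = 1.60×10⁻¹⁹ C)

Δd ≈ 0.904 cm

Both emerge at v = E/B₁ = 1.12×10^5 m/s.
r = mv/(qB₂), so r₁ = 0.02711 m and r₂ = 0.03163 m, giving Δr = 4.52×10^-3 m.
After a semicircle each ion lands a diameter 2r from the entry slit, so the separation is 2Δr = 9.04×10^-3 m.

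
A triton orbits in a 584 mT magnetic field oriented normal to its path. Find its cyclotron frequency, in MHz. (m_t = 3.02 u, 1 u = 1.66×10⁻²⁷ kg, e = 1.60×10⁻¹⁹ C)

f ≈ 2.97 MHz

f = qB/(2πm) = (1×1.60×10^-19)(0.584) / [2π(5.01×10^-27)] = 2.97×10^6 Hz.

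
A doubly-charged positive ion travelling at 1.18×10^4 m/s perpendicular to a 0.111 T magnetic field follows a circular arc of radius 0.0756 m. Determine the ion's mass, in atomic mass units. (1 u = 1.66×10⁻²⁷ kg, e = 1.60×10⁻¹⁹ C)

m ≈ 137 u

qvB = mv²/r ⇒ m = qBr/v.
m = (2×1.60×10^-19)(0.111)(0.0756) / (1.18×10^4) = 2.28×10^-25 kg = 137 u.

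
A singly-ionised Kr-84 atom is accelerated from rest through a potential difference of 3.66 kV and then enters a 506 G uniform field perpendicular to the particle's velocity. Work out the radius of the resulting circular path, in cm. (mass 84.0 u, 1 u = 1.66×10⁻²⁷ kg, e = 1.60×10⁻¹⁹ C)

The kinetic energy gained is K = qV = (1×1.60×10^-19)(3660) = 5.86×10^-16 J.
v = √(2K/m) = 9.16×10^4 m/s.
r = mv/(qB) = (1.39×10^-25)(9.16×10^4) / [(1×1.60×10^-19)(0.0506)] = 1.58 m.

r ≈ 158 cm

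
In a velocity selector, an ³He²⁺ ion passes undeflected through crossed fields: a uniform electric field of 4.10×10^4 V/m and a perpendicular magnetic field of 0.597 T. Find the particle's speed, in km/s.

For zero net force, qE = qvB, so v = E/B.
v = (4.10×10^4) / (0.597) = 6.87×10^4 m/s.

v ≈ 68.7 km/s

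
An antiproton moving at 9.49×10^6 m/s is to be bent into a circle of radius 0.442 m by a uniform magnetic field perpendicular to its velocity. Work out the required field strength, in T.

qvB = mv²/r gives B = mv/(qr).
B = (1.67×10^-27)(9.49×10^6) / [(1×1.60×10^-19)(0.442)] = 0.224 T.

B ≈ 0.224 T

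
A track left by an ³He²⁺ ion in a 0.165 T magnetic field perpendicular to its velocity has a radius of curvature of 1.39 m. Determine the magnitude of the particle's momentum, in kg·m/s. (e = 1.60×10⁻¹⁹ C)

p ≈ 7.34×10^-20 kg·m/s

Since qvB = mv²/r, the momentum p = mv = qBr.
p = (2×1.60×10^-19)(0.165)(1.39) = 7.34×10^-20 kg·m/s.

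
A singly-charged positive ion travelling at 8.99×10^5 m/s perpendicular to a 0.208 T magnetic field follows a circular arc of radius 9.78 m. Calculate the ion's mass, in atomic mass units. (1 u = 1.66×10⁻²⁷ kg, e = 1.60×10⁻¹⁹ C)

qvB = mv²/r ⇒ m = qBr/v.
m = (1×1.60×10^-19)(0.208)(9.78) / (8.99×10^5) = 3.62×10^-25 kg = 218 u.

m ≈ 218 u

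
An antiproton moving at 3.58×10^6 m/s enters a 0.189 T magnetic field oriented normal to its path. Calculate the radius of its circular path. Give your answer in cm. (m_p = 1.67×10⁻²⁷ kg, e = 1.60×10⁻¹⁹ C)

r ≈ 19.8 cm

The magnetic force provides the centripetal force: qvB = mv²/r, so r = mv/(qB).
r = (1.67×10^-27 kg)(3.58×10^6 m/s) / [(1×1.60×10^-19 C)(0.189 T)] = 0.198 m.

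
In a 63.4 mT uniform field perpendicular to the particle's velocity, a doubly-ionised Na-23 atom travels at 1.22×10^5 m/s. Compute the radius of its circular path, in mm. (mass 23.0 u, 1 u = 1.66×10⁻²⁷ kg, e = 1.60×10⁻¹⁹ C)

The magnetic force provides the centripetal force: qvB = mv²/r, so r = mv/(qB).
r = (3.82×10^-26 kg)(1.22×10^5 m/s) / [(2×1.60×10^-19 C)(0.0634 T)] = 0.230 m.

r ≈ 230 mm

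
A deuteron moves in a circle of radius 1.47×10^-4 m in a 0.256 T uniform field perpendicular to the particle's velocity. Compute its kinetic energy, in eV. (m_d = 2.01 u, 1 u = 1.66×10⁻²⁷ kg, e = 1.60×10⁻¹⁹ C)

v = qBr/m = (1×1.60×10^-19)(0.256)(1.47×10^-4) / (3.34×10^-27) = 1800 m/s.
K = ½mv² = 0.5·(3.34×10^-27)·(1800)² = 5.43×10^-21 J = 0.0340 eV.

K ≈ 0.0340 eV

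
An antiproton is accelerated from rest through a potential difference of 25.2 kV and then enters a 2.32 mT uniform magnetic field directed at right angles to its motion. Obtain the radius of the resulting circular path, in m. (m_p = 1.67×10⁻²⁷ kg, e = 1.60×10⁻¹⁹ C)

The kinetic energy gained is K = qV = (1×1.60×10^-19)(2.52×10^4) = 4.03×10^-15 J.
v = √(2K/m) = 2.20×10^6 m/s.
r = mv/(qB) = (1.67×10^-27)(2.20×10^6) / [(1×1.60×10^-19)(2.32×10^-3)] = 9.89 m.

r ≈ 9.89 m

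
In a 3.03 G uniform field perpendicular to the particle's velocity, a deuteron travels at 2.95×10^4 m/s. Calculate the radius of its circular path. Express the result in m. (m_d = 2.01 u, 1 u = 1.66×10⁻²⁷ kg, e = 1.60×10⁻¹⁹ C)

The magnetic force provides the centripetal force: qvB = mv²/r, so r = mv/(qB).
r = (3.34×10^-27 kg)(2.95×10^4 m/s) / [(1×1.60×10^-19 C)(3.03×10^-4 T)] = 2.03 m.

r ≈ 2.03 m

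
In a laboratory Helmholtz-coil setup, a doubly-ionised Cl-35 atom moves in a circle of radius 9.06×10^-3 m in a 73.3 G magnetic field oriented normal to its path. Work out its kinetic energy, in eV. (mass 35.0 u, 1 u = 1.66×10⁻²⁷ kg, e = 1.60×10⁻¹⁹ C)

v = qBr/m = (2×1.60×10^-19)(7.33×10^-3)(9.06×10^-3) / (5.81×10^-26) = 366 m/s.
K = ½mv² = 0.5·(5.81×10^-26)·(366)² = 3.89×10^-21 J = 0.0243 eV.

K ≈ 0.0243 eV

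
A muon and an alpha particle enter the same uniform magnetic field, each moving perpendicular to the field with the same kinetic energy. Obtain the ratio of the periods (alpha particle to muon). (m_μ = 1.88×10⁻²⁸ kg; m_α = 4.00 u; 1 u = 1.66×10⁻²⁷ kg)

ratio ≈ 17.7

T = 2πm/(qB) is independent of speed, so T₂/T₁ = (m₂/q₂)/(m₁/q₁).
T_{alpha particle}/T_{muon} = (6.64×10^-27/2e) / (1.88×10^-28/1e) = 17.7.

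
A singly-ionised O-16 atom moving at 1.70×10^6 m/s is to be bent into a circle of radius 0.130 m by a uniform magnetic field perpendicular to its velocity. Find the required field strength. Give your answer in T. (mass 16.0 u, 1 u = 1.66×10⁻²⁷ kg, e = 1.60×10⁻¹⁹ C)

qvB = mv²/r gives B = mv/(qr).
B = (2.66×10^-26)(1.70×10^6) / [(1×1.60×10^-19)(0.130)] = 2.17 T.

B ≈ 2.17 T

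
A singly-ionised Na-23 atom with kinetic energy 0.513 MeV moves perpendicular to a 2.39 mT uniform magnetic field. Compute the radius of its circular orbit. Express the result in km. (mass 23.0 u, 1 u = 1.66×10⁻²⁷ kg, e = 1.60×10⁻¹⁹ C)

Convert the energy: K = 0.513 MeV = 8.21×10^-14 J.
v = √(2K/m) = √(2·8.21×10^-14/3.82×10^-26) = 2.07×10^6 m/s.
r = mv/(qB) = (3.82×10^-26)(2.07×10^6) / [(1×1.60×10^-19)(2.39×10^-3)] = 207 m.

r ≈ 0.207 km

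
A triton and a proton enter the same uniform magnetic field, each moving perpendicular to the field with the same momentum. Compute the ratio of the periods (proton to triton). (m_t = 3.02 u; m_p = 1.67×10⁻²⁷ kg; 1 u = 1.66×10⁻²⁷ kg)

T = 2πm/(qB) is independent of speed, so T₂/T₁ = (m₂/q₂)/(m₁/q₁).
T_{proton}/T_{triton} = (1.67×10^-27/1e) / (5.01×10^-27/1e) = 0.333.

ratio ≈ 0.333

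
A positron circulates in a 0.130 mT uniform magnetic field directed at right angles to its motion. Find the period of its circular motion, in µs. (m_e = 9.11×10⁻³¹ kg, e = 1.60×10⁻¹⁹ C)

The cyclotron period is independent of speed: T = 2πm/(qB).
T = 2π(9.11×10^-31) / [(1×1.60×10^-19)(1.30×10^-4)] = 2.75×10^-7 s.

T ≈ 0.275 µs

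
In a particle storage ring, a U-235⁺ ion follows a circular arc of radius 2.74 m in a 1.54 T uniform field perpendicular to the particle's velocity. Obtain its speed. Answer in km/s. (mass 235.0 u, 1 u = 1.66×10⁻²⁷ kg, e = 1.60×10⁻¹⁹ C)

v ≈ 1730 km/s

From qvB = mv²/r, v = qBr/m.
v = (1×1.60×10^-19)(1.54)(2.74) / (3.90×10^-25) = 1.73×10^6 m/s.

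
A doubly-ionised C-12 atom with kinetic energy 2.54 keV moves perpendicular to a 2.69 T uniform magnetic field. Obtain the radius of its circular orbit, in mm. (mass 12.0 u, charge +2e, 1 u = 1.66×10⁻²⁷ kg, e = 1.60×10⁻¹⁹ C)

Convert the energy: K = 2.54 keV = 4.06×10^-16 J.
v = √(2K/m) = √(2·4.06×10^-16/1.99×10^-26) = 2.02×10^5 m/s.
r = mv/(qB) = (1.99×10^-26)(2.02×10^5) / [(2×1.60×10^-19)(2.69)] = 4.67×10^-3 m.

r ≈ 4.67 mm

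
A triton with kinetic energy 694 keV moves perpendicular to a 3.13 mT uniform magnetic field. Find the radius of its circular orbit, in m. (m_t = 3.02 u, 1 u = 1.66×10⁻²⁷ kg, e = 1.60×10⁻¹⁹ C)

Convert the energy: K = 694 keV = 1.11×10^-13 J.
v = √(2K/m) = √(2·1.11×10^-13/5.01×10^-27) = 6.66×10^6 m/s.
r = mv/(qB) = (5.01×10^-27)(6.66×10^6) / [(1×1.60×10^-19)(3.13×10^-3)] = 66.6 m.

r ≈ 66.6 m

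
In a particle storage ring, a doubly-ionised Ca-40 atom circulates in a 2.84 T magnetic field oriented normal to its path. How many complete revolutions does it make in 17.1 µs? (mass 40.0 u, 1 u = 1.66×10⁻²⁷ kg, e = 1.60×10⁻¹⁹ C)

T = 2πm/(qB) = 2π(6.64×10^-26) / [(2×1.60×10^-19)(2.84)] = 4.5907×10^-7 s.
N = t/T = 1.71×10^-5 / 4.5907×10^-7 ≈ 37.25, so 37 complete revolutions.

N = 37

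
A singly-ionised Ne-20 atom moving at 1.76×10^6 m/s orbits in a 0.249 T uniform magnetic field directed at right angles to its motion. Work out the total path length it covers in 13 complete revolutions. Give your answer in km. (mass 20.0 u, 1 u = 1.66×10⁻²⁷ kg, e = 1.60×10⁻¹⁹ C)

L ≈ 0.120 km

r = mv/(qB) = 1.47 m, so one revolution covers 2πr = 9.22 m.
In 13 revolutions: L = 13·2πr = 120 m.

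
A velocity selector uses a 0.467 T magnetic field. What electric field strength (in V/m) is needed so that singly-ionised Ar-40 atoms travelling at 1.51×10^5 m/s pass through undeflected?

E ≈ 7.05×10^4 V/m

qE = qvB ⇒ E = vB = (1.51×10^5)(0.467) = 7.05×10^4 V/m.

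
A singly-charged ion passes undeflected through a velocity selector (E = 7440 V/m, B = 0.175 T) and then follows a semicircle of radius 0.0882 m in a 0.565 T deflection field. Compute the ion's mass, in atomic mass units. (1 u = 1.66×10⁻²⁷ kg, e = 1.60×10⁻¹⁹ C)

m ≈ 113 u

v = E/B₁ = 4.25×10^4 m/s.
From r = mv/(qB₂), m = qB₂r/v = (1×1.60×10^-19)(0.565)(0.0882) / (4.25×10^4) = 1.88×10^-25 kg.
In atomic mass units: m = 1.88×10^-25 / 1.66×10^-27 = 113 u.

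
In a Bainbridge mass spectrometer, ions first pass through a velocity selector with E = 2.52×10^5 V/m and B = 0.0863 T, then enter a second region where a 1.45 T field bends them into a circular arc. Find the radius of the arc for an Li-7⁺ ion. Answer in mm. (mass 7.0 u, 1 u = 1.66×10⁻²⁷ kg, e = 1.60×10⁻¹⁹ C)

r ≈ 146 mm

The selector passes v = E/B = 2.52×10^5/0.0863 = 2.92×10^6 m/s.
In the deflection region, r = mv/(qB₂) = (1.16×10^-26)(2.92×10^6) / [(1×1.60×10^-19)(1.45)] = 0.146 m.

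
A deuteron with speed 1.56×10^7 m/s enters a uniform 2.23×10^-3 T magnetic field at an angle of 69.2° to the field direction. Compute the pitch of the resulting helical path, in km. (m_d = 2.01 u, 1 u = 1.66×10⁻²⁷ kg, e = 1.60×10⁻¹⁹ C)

pitch ≈ 0.325 km

The velocity component along B is v∥ = v cos69.2° = 5.54×10^6 m/s.
The cyclotron period T = 2πm/(qB) = 5.88×10^-5 s is set by m, q, B alone.
Pitch = v∥·T = (5.54×10^6)(5.88×10^-5) = 325 m.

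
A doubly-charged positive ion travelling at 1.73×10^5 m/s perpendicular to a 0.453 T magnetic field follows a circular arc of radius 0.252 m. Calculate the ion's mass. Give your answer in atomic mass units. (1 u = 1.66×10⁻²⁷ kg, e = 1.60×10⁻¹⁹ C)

qvB = mv²/r ⇒ m = qBr/v.
m = (2×1.60×10^-19)(0.453)(0.252) / (1.73×10^5) = 2.11×10^-25 kg = 127 u.

m ≈ 127 u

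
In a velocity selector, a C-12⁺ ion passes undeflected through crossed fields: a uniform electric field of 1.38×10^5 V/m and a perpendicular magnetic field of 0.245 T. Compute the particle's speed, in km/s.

For zero net force, qE = qvB, so v = E/B.
v = (1.38×10^5) / (0.245) = 5.63×10^5 m/s.

v ≈ 563 km/s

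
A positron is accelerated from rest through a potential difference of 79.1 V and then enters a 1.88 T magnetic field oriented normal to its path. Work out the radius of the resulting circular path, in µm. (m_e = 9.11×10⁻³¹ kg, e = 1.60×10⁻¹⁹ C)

The kinetic energy gained is K = qV = (1×1.60×10^-19)(79.1) = 1.27×10^-17 J.
v = √(2K/m) = 5.27×10^6 m/s.
r = mv/(qB) = (9.11×10^-31)(5.27×10^6) / [(1×1.60×10^-19)(1.88)] = 1.60×10^-5 m.

r ≈ 16.0 µm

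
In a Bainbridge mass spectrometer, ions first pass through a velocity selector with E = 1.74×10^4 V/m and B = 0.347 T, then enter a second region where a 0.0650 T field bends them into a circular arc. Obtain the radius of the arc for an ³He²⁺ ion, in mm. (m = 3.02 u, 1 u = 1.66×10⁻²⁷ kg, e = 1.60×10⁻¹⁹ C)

r ≈ 12.1 mm

The selector passes v = E/B = 1.74×10^4/0.347 = 5.01×10^4 m/s.
In the deflection region, r = mv/(qB₂) = (5.01×10^-27)(5.01×10^4) / [(2×1.60×10^-19)(0.0650)] = 0.0121 m.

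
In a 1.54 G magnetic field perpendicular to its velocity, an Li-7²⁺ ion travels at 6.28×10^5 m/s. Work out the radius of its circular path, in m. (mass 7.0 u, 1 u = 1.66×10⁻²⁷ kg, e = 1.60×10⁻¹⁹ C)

r ≈ 148 m

The magnetic force provides the centripetal force: qvB = mv²/r, so r = mv/(qB).
r = (1.16×10^-26 kg)(6.28×10^5 m/s) / [(2×1.60×10^-19 C)(1.54×10^-4 T)] = 148 m.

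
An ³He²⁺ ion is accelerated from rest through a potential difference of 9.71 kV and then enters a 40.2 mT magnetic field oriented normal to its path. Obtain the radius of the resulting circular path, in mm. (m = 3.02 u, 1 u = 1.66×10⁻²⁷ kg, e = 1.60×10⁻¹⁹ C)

r ≈ 434 mm

The kinetic energy gained is K = qV = (2×1.60×10^-19)(9710) = 3.11×10^-15 J.
v = √(2K/m) = 1.11×10^6 m/s.
r = mv/(qB) = (5.01×10^-27)(1.11×10^6) / [(2×1.60×10^-19)(0.0402)] = 0.434 m.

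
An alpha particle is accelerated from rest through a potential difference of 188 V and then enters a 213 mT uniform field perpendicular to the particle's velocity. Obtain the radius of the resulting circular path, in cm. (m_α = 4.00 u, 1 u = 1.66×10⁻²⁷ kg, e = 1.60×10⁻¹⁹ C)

r ≈ 1.31 cm

The kinetic energy gained is K = qV = (2×1.60×10^-19)(188) = 6.02×10^-17 J.
v = √(2K/m) = 1.35×10^5 m/s.
r = mv/(qB) = (6.64×10^-27)(1.35×10^5) / [(2×1.60×10^-19)(0.213)] = 0.0131 m.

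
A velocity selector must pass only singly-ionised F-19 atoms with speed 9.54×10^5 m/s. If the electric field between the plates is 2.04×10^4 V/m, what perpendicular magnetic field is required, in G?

qE = qvB ⇒ B = E/v = (2.04×10^4) / (9.54×10^5) = 0.0214 T.

B ≈ 214 G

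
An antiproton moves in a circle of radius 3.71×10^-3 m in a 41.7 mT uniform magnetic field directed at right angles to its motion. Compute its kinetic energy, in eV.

K ≈ 1.15 eV

v = qBr/m = (1×1.60×10^-19)(0.0417)(3.71×10^-3) / (1.67×10^-27) = 1.48×10^4 m/s.
K = ½mv² = 0.5·(1.67×10^-27)·(1.48×10^4)² = 1.83×10^-19 J = 1.15 eV.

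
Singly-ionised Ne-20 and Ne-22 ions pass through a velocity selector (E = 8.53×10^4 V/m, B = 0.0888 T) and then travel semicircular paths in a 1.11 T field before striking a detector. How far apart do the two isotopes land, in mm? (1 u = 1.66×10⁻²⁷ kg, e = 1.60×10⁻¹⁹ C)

Both emerge at v = E/B₁ = 9.61×10^5 m/s.
r = mv/(qB₂), so r₁ = 0.1796 m and r₂ = 0.1975 m, giving Δr = 0.0180 m.
After a semicircle each ion lands a diameter 2r from the entry slit, so the separation is 2Δr = 0.0359 m.

Δd ≈ 35.9 mm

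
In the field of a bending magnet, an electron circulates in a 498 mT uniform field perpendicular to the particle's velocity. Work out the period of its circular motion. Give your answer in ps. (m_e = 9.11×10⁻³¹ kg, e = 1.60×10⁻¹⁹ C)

The cyclotron period is independent of speed: T = 2πm/(qB).
T = 2π(9.11×10^-31) / [(1×1.60×10^-19)(0.498)] = 7.18×10^-11 s.

T ≈ 71.8 ps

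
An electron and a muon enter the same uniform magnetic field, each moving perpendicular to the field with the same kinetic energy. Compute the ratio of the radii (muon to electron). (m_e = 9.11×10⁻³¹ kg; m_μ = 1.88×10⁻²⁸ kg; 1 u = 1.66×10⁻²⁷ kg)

r = √(2mK)/(qB) ⇒ at equal K, r ∝ √m/q.
r_{muon}/r_{electron} = 14.4.

ratio ≈ 14.4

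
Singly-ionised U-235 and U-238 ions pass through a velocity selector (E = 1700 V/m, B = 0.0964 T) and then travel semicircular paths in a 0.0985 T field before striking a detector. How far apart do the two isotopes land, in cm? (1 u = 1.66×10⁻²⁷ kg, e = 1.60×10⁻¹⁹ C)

Both emerge at v = E/B₁ = 1.76×10^4 m/s.
r = mv/(qB₂), so r₁ = 0.43651 m and r₂ = 0.44208 m, giving Δr = 5.57×10^-3 m.
After a semicircle each ion lands a diameter 2r from the entry slit, so the separation is 2Δr = 0.0111 m.

Δd ≈ 1.11 cm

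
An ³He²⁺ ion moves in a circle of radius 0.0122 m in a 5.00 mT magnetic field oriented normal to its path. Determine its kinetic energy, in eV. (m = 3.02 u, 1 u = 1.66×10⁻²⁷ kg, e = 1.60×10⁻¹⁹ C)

K ≈ 0.238 eV

v = qBr/m = (2×1.60×10^-19)(5.00×10^-3)(0.0122) / (5.01×10^-27) = 3890 m/s.
K = ½mv² = 0.5·(5.01×10^-27)·(3890)² = 3.80×10^-20 J = 0.238 eV.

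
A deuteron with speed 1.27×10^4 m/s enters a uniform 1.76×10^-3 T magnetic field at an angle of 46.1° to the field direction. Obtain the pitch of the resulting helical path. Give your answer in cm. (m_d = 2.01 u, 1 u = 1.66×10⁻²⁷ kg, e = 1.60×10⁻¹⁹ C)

The velocity component along B is v∥ = v cos46.1° = 8810 m/s.
The cyclotron period T = 2πm/(qB) = 7.44×10^-5 s is set by m, q, B alone.
Pitch = v∥·T = (8810)(7.44×10^-5) = 0.656 m.

pitch ≈ 65.6 cm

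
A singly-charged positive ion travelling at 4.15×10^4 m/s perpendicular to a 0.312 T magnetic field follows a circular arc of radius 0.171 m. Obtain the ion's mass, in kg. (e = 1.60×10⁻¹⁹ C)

qvB = mv²/r ⇒ m = qBr/v.
m = (1×1.60×10^-19)(0.312)(0.171) / (4.15×10^4) = 2.06×10^-25 kg.

m ≈ 2.06×10^-25 kg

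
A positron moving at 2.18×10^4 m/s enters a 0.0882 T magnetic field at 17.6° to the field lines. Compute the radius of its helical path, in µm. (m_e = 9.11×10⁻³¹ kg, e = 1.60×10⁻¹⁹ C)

Only the perpendicular component v⊥ = v sin17.6° = 6590 m/s is bent by the field.
r = m v⊥ /(qB) = (9.11×10^-31)(6590) / [(1×1.60×10^-19)(0.0882)] = 4.26×10^-7 m.

r ≈ 0.426 µm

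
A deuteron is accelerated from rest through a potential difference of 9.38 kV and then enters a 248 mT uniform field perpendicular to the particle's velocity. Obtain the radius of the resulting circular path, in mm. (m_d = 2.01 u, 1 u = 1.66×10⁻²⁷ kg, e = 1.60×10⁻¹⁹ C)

The kinetic energy gained is K = qV = (1×1.60×10^-19)(9380) = 1.50×10^-15 J.
v = √(2K/m) = 9.48×10^5 m/s.
r = mv/(qB) = (3.34×10^-27)(9.48×10^5) / [(1×1.60×10^-19)(0.248)] = 0.0798 m.

r ≈ 79.8 mm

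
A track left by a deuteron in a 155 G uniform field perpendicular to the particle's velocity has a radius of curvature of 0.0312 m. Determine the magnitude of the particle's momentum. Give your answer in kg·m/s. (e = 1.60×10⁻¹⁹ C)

Since qvB = mv²/r, the momentum p = mv = qBr.
p = (1×1.60×10^-19)(0.0155)(0.0312) = 7.74×10^-23 kg·m/s.

p ≈ 7.74×10^-23 kg·m/s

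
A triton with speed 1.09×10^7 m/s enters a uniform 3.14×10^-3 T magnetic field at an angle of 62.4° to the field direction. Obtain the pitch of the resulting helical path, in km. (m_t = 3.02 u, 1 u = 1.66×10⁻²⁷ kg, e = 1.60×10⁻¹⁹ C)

The velocity component along B is v∥ = v cos62.4° = 5.05×10^6 m/s.
The cyclotron period T = 2πm/(qB) = 6.27×10^-5 s is set by m, q, B alone.
Pitch = v∥·T = (5.05×10^6)(6.27×10^-5) = 317 m.

pitch ≈ 0.317 km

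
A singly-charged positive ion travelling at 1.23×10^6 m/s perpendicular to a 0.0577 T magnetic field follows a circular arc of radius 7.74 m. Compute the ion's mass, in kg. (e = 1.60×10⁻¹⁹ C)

m ≈ 5.81×10^-26 kg

qvB = mv²/r ⇒ m = qBr/v.
m = (1×1.60×10^-19)(0.0577)(7.74) / (1.23×10^6) = 5.81×10^-26 kg.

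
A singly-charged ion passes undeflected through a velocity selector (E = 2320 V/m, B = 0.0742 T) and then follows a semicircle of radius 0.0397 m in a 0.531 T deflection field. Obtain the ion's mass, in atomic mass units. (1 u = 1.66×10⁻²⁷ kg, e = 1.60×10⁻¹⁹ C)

v = E/B₁ = 3.13×10^4 m/s.
From r = mv/(qB₂), m = qB₂r/v = (1×1.60×10^-19)(0.531)(0.0397) / (3.13×10^4) = 1.08×10^-25 kg.
In atomic mass units: m = 1.08×10^-25 / 1.66×10^-27 = 65.0 u.

m ≈ 65.0 u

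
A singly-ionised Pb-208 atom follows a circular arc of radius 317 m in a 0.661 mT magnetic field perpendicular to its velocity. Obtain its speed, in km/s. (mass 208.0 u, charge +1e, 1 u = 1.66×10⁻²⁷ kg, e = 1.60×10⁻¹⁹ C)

v ≈ 97.1 km/s

From qvB = mv²/r, v = qBr/m.
v = (1×1.60×10^-19)(6.61×10^-4)(317) / (3.45×10^-25) = 9.71×10^4 m/s.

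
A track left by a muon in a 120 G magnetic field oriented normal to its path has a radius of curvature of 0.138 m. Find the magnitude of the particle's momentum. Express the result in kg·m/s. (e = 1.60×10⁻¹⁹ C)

Since qvB = mv²/r, the momentum p = mv = qBr.
p = (1×1.60×10^-19)(0.0120)(0.138) = 2.65×10^-22 kg·m/s.

p ≈ 2.65×10^-22 kg·m/s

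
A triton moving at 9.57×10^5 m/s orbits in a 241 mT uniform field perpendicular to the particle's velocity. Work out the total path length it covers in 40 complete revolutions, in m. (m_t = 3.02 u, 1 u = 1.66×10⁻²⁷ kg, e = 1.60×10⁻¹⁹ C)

r = mv/(qB) = 0.124 m, so one revolution covers 2πr = 0.782 m.
In 40 revolutions: L = 40·2πr = 31.3 m.

L ≈ 31.3 m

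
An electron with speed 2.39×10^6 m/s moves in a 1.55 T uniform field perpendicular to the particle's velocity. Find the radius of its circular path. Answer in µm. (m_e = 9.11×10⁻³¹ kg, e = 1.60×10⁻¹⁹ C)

The magnetic force provides the centripetal force: qvB = mv²/r, so r = mv/(qB).
r = (9.11×10^-31 kg)(2.39×10^6 m/s) / [(1×1.60×10^-19 C)(1.55 T)] = 8.78×10^-6 m.

r ≈ 8.78 µm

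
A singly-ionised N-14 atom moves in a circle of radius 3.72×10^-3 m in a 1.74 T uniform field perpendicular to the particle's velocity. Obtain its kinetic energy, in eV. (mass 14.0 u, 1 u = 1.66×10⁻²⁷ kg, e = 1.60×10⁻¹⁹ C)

K ≈ 144 eV

v = qBr/m = (1×1.60×10^-19)(1.74)(3.72×10^-3) / (2.32×10^-26) = 4.46×10^4 m/s.
K = ½mv² = 0.5·(2.32×10^-26)·(4.46×10^4)² = 2.31×10^-17 J = 144 eV.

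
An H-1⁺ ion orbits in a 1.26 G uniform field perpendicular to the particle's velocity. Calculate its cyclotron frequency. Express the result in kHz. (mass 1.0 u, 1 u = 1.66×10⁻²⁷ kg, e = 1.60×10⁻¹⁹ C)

f = qB/(2πm) = (1×1.60×10^-19)(1.26×10^-4) / [2π(1.66×10^-27)] = 1930 Hz.

f ≈ 1.93 kHz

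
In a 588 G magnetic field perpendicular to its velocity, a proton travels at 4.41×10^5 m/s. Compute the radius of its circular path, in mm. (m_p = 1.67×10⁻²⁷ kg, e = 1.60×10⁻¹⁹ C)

r ≈ 78.3 mm

The magnetic force provides the centripetal force: qvB = mv²/r, so r = mv/(qB).
r = (1.67×10^-27 kg)(4.41×10^5 m/s) / [(1×1.60×10^-19 C)(0.0588 T)] = 0.0783 m.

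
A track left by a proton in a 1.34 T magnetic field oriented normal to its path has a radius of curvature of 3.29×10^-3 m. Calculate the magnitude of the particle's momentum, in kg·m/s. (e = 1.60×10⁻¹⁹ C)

p ≈ 7.05×10^-22 kg·m/s

Since qvB = mv²/r, the momentum p = mv = qBr.
p = (1×1.60×10^-19)(1.34)(3.29×10^-3) = 7.05×10^-22 kg·m/s.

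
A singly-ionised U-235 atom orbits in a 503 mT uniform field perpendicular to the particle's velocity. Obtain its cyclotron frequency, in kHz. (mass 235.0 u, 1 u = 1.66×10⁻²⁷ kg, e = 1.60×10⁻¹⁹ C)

f = qB/(2πm) = (1×1.60×10^-19)(0.503) / [2π(3.90×10^-25)] = 3.28×10^4 Hz.

f ≈ 32.8 kHz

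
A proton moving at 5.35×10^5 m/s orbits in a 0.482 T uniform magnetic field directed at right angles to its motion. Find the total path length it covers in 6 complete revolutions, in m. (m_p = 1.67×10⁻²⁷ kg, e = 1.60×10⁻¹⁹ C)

L ≈ 0.437 m

r = mv/(qB) = 0.0116 m, so one revolution covers 2πr = 0.0728 m.
In 6 revolutions: L = 6·2πr = 0.437 m.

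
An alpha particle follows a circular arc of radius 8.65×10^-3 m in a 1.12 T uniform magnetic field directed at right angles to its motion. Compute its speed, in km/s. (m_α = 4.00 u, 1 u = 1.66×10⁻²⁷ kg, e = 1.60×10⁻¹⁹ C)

v ≈ 467 km/s

From qvB = mv²/r, v = qBr/m.
v = (2×1.60×10^-19)(1.12)(8.65×10^-3) / (6.64×10^-27) = 4.67×10^5 m/s.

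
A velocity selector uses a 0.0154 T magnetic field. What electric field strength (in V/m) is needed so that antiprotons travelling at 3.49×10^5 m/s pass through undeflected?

qE = qvB ⇒ E = vB = (3.49×10^5)(0.0154) = 5370 V/m.

E ≈ 5370 V/m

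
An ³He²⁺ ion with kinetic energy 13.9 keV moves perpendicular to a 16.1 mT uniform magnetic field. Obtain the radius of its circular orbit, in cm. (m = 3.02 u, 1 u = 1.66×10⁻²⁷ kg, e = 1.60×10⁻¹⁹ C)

Convert the energy: K = 13.9 keV = 2.22×10^-15 J.
v = √(2K/m) = √(2·2.22×10^-15/5.01×10^-27) = 9.42×10^5 m/s.
r = mv/(qB) = (5.01×10^-27)(9.42×10^5) / [(2×1.60×10^-19)(0.0161)] = 0.917 m.

r ≈ 91.7 cm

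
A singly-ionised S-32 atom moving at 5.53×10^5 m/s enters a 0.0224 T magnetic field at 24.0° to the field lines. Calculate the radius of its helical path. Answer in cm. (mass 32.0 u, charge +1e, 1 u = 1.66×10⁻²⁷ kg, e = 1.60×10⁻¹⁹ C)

r ≈ 333 cm

Only the perpendicular component v⊥ = v sin24.0° = 2.25×10^5 m/s is bent by the field.
r = m v⊥ /(qB) = (5.31×10^-26)(2.25×10^5) / [(1×1.60×10^-19)(0.0224)] = 3.33 m.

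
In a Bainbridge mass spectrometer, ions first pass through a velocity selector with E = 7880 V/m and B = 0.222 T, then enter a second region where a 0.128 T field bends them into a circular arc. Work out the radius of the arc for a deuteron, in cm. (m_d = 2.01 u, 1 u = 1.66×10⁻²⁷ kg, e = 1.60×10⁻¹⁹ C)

The selector passes v = E/B = 7880/0.222 = 3.55×10^4 m/s.
In the deflection region, r = mv/(qB₂) = (3.34×10^-27)(3.55×10^4) / [(1×1.60×10^-19)(0.128)] = 5.78×10^-3 m.

r ≈ 0.578 cm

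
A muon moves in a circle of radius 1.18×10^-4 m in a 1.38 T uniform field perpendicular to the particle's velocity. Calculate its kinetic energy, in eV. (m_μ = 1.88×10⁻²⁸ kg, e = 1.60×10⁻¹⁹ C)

v = qBr/m = (1×1.60×10^-19)(1.38)(1.18×10^-4) / (1.88×10^-28) = 1.39×10^5 m/s.
K = ½mv² = 0.5·(1.88×10^-28)·(1.39×10^5)² = 1.81×10^-18 J = 11.3 eV.

K ≈ 11.3 eV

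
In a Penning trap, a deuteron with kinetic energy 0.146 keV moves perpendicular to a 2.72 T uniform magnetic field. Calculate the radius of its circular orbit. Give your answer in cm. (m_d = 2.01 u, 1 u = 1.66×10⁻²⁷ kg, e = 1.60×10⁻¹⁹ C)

r ≈ 0.0907 cm

Convert the energy: K = 0.146 keV = 2.34×10^-17 J.
v = √(2K/m) = √(2·2.34×10^-17/3.34×10^-27) = 1.18×10^5 m/s.
r = mv/(qB) = (3.34×10^-27)(1.18×10^5) / [(1×1.60×10^-19)(2.72)] = 9.07×10^-4 m.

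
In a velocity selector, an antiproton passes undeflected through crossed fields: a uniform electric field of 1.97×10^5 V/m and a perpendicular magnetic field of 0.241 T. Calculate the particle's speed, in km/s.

v ≈ 817 km/s

For zero net force, qE = qvB, so v = E/B.
v = (1.97×10^5) / (0.241) = 8.17×10^5 m/s.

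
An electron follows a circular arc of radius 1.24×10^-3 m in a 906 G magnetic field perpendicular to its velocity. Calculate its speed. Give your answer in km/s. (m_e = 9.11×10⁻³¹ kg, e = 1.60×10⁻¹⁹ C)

From qvB = mv²/r, v = qBr/m.
v = (1×1.60×10^-19)(0.0906)(1.24×10^-3) / (9.11×10^-31) = 1.97×10^7 m/s.

v ≈ 19700 km/s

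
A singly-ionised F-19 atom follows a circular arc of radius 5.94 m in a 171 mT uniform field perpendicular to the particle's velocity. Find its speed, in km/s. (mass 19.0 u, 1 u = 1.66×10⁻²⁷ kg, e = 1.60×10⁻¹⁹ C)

v ≈ 5150 km/s

From qvB = mv²/r, v = qBr/m.
v = (1×1.60×10^-19)(0.171)(5.94) / (3.15×10^-26) = 5.15×10^6 m/s.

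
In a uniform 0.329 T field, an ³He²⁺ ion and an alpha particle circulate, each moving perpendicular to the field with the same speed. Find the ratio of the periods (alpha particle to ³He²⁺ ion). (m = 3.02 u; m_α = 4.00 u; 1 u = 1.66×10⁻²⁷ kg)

T = 2πm/(qB) is independent of speed, so T₂/T₁ = (m₂/q₂)/(m₁/q₁).
T_{alpha particle}/T_{³He²⁺ ion} = (6.64×10^-27/2e) / (5.01×10^-27/2e) = 1.32.

ratio ≈ 1.32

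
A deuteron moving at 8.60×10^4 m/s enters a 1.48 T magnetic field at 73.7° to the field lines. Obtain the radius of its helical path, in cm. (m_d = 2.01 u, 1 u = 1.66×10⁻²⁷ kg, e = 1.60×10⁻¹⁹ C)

r ≈ 0.116 cm

Only the perpendicular component v⊥ = v sin73.7° = 8.25×10^4 m/s is bent by the field.
r = m v⊥ /(qB) = (3.34×10^-27)(8.25×10^4) / [(1×1.60×10^-19)(1.48)] = 1.16×10^-3 m.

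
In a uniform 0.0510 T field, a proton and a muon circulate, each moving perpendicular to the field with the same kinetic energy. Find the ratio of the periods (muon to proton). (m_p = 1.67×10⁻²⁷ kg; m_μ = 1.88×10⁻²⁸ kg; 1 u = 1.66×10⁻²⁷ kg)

T = 2πm/(qB) is independent of speed, so T₂/T₁ = (m₂/q₂)/(m₁/q₁).
T_{muon}/T_{proton} = (1.88×10^-28/1e) / (1.67×10^-27/1e) = 0.113.

ratio ≈ 0.113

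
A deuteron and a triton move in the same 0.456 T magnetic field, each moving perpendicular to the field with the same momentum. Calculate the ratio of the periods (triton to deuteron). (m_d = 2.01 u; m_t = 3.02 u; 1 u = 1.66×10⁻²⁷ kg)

T = 2πm/(qB) is independent of speed, so T₂/T₁ = (m₂/q₂)/(m₁/q₁).
T_{triton}/T_{deuteron} = (5.01×10^-27/1e) / (3.34×10^-27/1e) = 1.50.

ratio ≈ 1.50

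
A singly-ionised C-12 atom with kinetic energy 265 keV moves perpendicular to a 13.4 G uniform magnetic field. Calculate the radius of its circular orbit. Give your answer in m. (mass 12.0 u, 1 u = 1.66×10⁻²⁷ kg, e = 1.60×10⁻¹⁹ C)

r ≈ 192 m

Convert the energy: K = 265 keV = 4.24×10^-14 J.
v = √(2K/m) = √(2·4.24×10^-14/1.99×10^-26) = 2.06×10^6 m/s.
r = mv/(qB) = (1.99×10^-26)(2.06×10^6) / [(1×1.60×10^-19)(1.34×10^-3)] = 192 m.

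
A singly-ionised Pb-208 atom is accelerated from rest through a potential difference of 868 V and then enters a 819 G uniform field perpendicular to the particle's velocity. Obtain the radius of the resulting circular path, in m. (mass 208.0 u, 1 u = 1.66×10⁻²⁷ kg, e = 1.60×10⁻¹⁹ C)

r ≈ 0.747 m

The kinetic energy gained is K = qV = (1×1.60×10^-19)(868) = 1.39×10^-16 J.
v = √(2K/m) = 2.84×10^4 m/s.
r = mv/(qB) = (3.45×10^-25)(2.84×10^4) / [(1×1.60×10^-19)(0.0819)] = 0.747 m.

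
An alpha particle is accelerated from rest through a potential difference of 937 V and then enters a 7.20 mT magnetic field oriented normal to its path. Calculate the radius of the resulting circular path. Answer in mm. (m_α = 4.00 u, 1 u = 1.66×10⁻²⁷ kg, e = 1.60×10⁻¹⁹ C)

r ≈ 866 mm

The kinetic energy gained is K = qV = (2×1.60×10^-19)(937) = 3.00×10^-16 J.
v = √(2K/m) = 3.01×10^5 m/s.
r = mv/(qB) = (6.64×10^-27)(3.01×10^5) / [(2×1.60×10^-19)(7.20×10^-3)] = 0.866 m.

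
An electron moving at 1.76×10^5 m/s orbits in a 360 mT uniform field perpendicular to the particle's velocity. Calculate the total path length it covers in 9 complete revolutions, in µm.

r = mv/(qB) = 2.78×10^-6 m, so one revolution covers 2πr = 1.75×10^-5 m.
In 9 revolutions: L = 9·2πr = 1.57×10^-4 m.

L ≈ 157 µm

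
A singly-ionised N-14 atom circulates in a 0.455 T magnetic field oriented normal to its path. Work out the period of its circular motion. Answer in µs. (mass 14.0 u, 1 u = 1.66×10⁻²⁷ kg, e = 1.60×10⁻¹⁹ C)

The cyclotron period is independent of speed: T = 2πm/(qB).
T = 2π(2.32×10^-26) / [(1×1.60×10^-19)(0.455)] = 2.01×10^-6 s.

T ≈ 2.01 µs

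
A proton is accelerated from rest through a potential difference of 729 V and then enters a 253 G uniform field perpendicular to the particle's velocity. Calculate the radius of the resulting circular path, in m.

The kinetic energy gained is K = qV = (1×1.60×10^-19)(729) = 1.17×10^-16 J.
v = √(2K/m) = 3.74×10^5 m/s.
r = mv/(qB) = (1.67×10^-27)(3.74×10^5) / [(1×1.60×10^-19)(0.0253)] = 0.154 m.

r ≈ 0.154 m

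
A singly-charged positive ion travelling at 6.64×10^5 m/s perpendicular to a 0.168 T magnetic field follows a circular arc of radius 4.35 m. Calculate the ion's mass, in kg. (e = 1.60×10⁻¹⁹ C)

m ≈ 1.76×10^-25 kg

qvB = mv²/r ⇒ m = qBr/v.
m = (1×1.60×10^-19)(0.168)(4.35) / (6.64×10^5) = 1.76×10^-25 kg.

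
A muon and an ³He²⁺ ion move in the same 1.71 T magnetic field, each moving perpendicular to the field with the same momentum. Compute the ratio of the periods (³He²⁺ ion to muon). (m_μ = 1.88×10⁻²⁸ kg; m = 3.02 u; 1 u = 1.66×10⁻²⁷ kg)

ratio ≈ 13.3

T = 2πm/(qB) is independent of speed, so T₂/T₁ = (m₂/q₂)/(m₁/q₁).
T_{³He²⁺ ion}/T_{muon} = (5.01×10^-27/2e) / (1.88×10^-28/1e) = 13.3.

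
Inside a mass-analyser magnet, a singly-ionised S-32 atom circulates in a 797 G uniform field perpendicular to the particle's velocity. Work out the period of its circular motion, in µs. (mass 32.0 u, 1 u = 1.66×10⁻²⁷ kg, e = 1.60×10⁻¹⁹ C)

The cyclotron period is independent of speed: T = 2πm/(qB).
T = 2π(5.31×10^-26) / [(1×1.60×10^-19)(0.0797)] = 2.62×10^-5 s.

T ≈ 26.2 µs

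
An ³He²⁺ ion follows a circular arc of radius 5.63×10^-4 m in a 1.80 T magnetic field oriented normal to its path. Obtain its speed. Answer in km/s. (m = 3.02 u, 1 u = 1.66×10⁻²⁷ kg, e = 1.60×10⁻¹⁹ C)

From qvB = mv²/r, v = qBr/m.
v = (2×1.60×10^-19)(1.80)(5.63×10^-4) / (5.01×10^-27) = 6.47×10^4 m/s.

v ≈ 64.7 km/s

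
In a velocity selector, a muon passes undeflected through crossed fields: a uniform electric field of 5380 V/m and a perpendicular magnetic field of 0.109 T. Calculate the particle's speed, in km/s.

For zero net force, qE = qvB, so v = E/B.
v = (5380) / (0.109) = 4.94×10^4 m/s.

v ≈ 49.4 km/s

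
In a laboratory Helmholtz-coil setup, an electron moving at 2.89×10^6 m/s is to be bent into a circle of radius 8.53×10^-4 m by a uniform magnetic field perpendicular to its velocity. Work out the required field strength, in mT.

qvB = mv²/r gives B = mv/(qr).
B = (9.11×10^-31)(2.89×10^6) / [(1×1.60×10^-19)(8.53×10^-4)] = 0.0193 T.

B ≈ 19.3 mT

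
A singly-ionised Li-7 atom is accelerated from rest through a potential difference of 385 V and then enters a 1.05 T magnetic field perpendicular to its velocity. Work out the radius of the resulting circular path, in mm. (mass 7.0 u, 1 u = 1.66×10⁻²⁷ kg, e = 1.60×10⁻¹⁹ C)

r ≈ 7.12 mm

The kinetic energy gained is K = qV = (1×1.60×10^-19)(385) = 6.16×10^-17 J.
v = √(2K/m) = 1.03×10^5 m/s.
r = mv/(qB) = (1.16×10^-26)(1.03×10^5) / [(1×1.60×10^-19)(1.05)] = 7.12×10^-3 m.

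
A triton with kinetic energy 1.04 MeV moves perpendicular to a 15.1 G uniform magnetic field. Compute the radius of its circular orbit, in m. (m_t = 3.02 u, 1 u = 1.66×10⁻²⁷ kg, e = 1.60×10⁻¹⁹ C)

r ≈ 169 m

Convert the energy: K = 1.04 MeV = 1.66×10^-13 J.
v = √(2K/m) = √(2·1.66×10^-13/5.01×10^-27) = 8.15×10^6 m/s.
r = mv/(qB) = (5.01×10^-27)(8.15×10^6) / [(1×1.60×10^-19)(1.51×10^-3)] = 169 m.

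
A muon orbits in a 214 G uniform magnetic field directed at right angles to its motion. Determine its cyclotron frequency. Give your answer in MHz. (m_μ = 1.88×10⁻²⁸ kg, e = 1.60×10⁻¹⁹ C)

f ≈ 2.90 MHz

f = qB/(2πm) = (1×1.60×10^-19)(0.0214) / [2π(1.88×10^-28)] = 2.90×10^6 Hz.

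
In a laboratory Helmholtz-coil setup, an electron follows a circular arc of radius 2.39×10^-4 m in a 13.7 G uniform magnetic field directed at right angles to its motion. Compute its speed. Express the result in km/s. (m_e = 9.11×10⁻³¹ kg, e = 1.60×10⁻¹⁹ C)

From qvB = mv²/r, v = qBr/m.
v = (1×1.60×10^-19)(1.37×10^-3)(2.39×10^-4) / (9.11×10^-31) = 5.75×10^4 m/s.

v ≈ 57.5 km/s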